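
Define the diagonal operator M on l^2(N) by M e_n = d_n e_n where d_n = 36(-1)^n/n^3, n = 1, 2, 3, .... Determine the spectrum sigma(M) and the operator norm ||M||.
sigma(M) = {36(-1)^n/n^3 : n ≥ 1} ∪ {0}; ||M|| = 36

A bounded diagonal operator on l^2 with diagonal entries d_n has spectrum equal to the closure of {d_n : n ≥ 1}: every d_n is an eigenvalue (with eigenvector e_n), so {d_n} ⊂ sigma(M); the spectrum is closed, so its closure is too; and for lambda not in the closure, (M - lambda I) has bounded inverse (the diagonal entries 1/(d_n - lambda) are bounded). For our sequence d_n = 36(-1)^n/n^3, n = 1, 2, 3, ...:
  - {d_n} = {36(-1)^n/n^3 : n ≥ 1}; the only limit point is 0
  - closure = {36(-1)^n/n^3 : n ≥ 1} ∪ {0}
For the norm: a diagonal operator has ||M|| = sup_n |d_n|. Here |d_n| = 36/n^3 is decreasing, so sup_n |d_n| = |d_1| = 36. So ||M|| = 36.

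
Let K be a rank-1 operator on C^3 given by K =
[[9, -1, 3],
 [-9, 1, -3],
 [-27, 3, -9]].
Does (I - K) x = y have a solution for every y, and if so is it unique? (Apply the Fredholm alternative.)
(I - K) is singular (det(I - K) = 0, i.e. 1 ∈ sigma(K)). (I - K) x = y is solvable iff y ⊥ ker((I - K)^*) = span{(9, -1, 3)}, i.e. iff 9y_1 - y_2 + 3y_3 = 0. When solvable, the solutions are x = y + c·(1, -1, -3), c arbitrary (ker(I - K) = span{(1, -1, -3)}, dimension 1).

K has rank 1, so it is an outer product K = u v^T: every row of K is a multiple of one row vector. Reading off the entries, u = (1, -1, -3) and v = (9, -1, 3) (row i of K equals u_i·v^T). A rank-one matrix u v^T satisfies K u = u (v·u) and kills the (2)-dimensional subspace v^⊥, so its characteristic polynomial is lambda^2 (lambda - v·u) with v·u = tr K = 1. Hence the eigenvalues of I - K are 1 (multiplicity 2) and 1 - (1) = 0, so det(I - K) = 0. (Direct check: I - K =
[[-8, 1, -3],
 [9, 0, 3],
 [27, -3, 10]]
has determinant 0.) So 1 is an eigenvalue of K and (I - K) is not invertible. The finite-dimensional Fredholm alternative says: either (I - K) is invertible, or ker(I - K) ≠ {0} and then range(I - K) = ker((I - K)^*)^⊥, with dim ker(I - K) = dim ker((I - K)^*). We are in the second case, so we need both kernels. Kernel of I - K: (I - K) u = u - u (v·u) = u - u = 0, so ker(I - K) = span{u} = span{(1, -1, -3)} (it is exactly 1-dimensional because rank(I - K) = 2). Kernel of the adjoint: K is real, so (I - K)^* = I - K^T = I - v u^T, and (I - v u^T) v = v - v (u·v) = 0; hence ker((I - K)^*) = span{v} = span{(9, -1, 3)}. Therefore (I - K) x = y is solvable iff <y, v> = 0, i.e. iff 9y_1 - y_2 + 3y_3 = 0. When this holds, K y = u (v·y) = 0, so (I - K) y = y and x = y is a particular solution; the full solution set is the line x = y + c·u = y + c·(1, -1, -3), c ∈ C.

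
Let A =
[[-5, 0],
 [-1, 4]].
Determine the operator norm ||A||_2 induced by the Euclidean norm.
||A||_2 = sqrt((42 + sqrt(164))/2) ≈ 5.2348 (= sqrt(largest eigenvalue of A^T A))

||A||_2 = sigma_max(A) = sqrt(lambda_max(A^T A)). Form the symmetric matrix M = A^T A =
[[26, -4],
 [-4, 16]].
Its characteristic polynomial (trace, determinant of M give the coefficients) is
  p(λ) = det(λ I - M) = λ^2 - 42λ + 400.
For λ^2 - 42λ + 400 the discriminant is 164. It is nonnegative but not a perfect square, so the roots are real and irrational: λ = (42 ± sqrt(164))/2 ≈ 27.4031, 14.5969.
So the eigenvalues of A^T A are ≈ 14.5969, 27.4031 (all ≥ 0, as they must be for A^T A). The largest is λ_max = (42 + sqrt(164))/2 ≈ 27.4031, hence ||A||_2 = sqrt(λ_max) = sqrt((42 + sqrt(164))/2) ≈ 5.2348.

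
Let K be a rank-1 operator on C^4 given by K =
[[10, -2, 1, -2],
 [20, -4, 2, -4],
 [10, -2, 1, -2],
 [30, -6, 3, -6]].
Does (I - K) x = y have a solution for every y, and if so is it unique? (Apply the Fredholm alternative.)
(I - K) is singular (det(I - K) = 0, i.e. 1 ∈ sigma(K)). (I - K) x = y is solvable iff y ⊥ ker((I - K)^*) = span{(10, -2, 1, -2)}, i.e. iff 10y_1 - 2y_2 + y_3 - 2y_4 = 0. When solvable, the solutions are x = y + c·(1, 2, 1, 3), c arbitrary (ker(I - K) = span{(1, 2, 1, 3)}, dimension 1).

K has rank 1, so it is an outer product K = u v^T: every row of K is a multiple of one row vector. Reading off the entries, u = (1, 2, 1, 3) and v = (10, -2, 1, -2) (row i of K equals u_i·v^T). A rank-one matrix u v^T satisfies K u = u (v·u) and kills the (3)-dimensional subspace v^⊥, so its characteristic polynomial is lambda^3 (lambda - v·u) with v·u = tr K = 1. Hence the eigenvalues of I - K are 1 (multiplicity 3) and 1 - (1) = 0, so det(I - K) = 0. (Direct check: I - K =
[[-9, 2, -1, 2],
 [-20, 5, -2, 4],
 [-10, 2, 0, 2],
 [-30, 6, -3, 7]]
has determinant 0.) So 1 is an eigenvalue of K and (I - K) is not invertible. The finite-dimensional Fredholm alternative says: either (I - K) is invertible, or ker(I - K) ≠ {0} and then range(I - K) = ker((I - K)^*)^⊥, with dim ker(I - K) = dim ker((I - K)^*). We are in the second case, so we need both kernels. Kernel of I - K: (I - K) u = u - u (v·u) = u - u = 0, so ker(I - K) = span{u} = span{(1, 2, 1, 3)} (it is exactly 1-dimensional because rank(I - K) = 3). Kernel of the adjoint: K is real, so (I - K)^* = I - K^T = I - v u^T, and (I - v u^T) v = v - v (u·v) = 0; hence ker((I - K)^*) = span{v} = span{(10, -2, 1, -2)}. Therefore (I - K) x = y is solvable iff <y, v> = 0, i.e. iff 10y_1 - 2y_2 + y_3 - 2y_4 = 0. When this holds, K y = u (v·y) = 0, so (I - K) y = y and x = y is a particular solution; the full solution set is the line x = y + c·u = y + c·(1, 2, 1, 3), c ∈ C.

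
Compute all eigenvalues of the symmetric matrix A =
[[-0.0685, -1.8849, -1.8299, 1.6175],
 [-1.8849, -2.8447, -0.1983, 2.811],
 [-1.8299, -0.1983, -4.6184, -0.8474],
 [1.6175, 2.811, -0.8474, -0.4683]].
sigma(A) ≈ {-6, -5, 1, 2}

A is real symmetric, so its spectrum consists of real eigenvalues. Expanding the characteristic polynomial of the displayed matrix gives
  det(λ I - A) = p(λ) = λ^4 + (8)λ^3 + (-1)λ^2 + (-68)λ + (60).
Solving p(λ) = 0 yields eigenvalues ≈ -6, -5, 1, 2. (A is shown rounded to 4 decimals, so these recover the underlying integer eigenvalues to within that precision.)
Verification: the trace of A = -8 equals the sum of eigenvalues -8, and det(A) ≈ 60.0005 matches the eigenvalue product 60.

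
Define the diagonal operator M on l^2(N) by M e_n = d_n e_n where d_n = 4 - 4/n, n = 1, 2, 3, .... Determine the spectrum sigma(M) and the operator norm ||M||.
sigma(M) = {4 - 4/n : n ≥ 1} ∪ {4}; ||M|| = 4

A bounded diagonal operator on l^2 with diagonal entries d_n has spectrum equal to the closure of {d_n : n ≥ 1}: every d_n is an eigenvalue (with eigenvector e_n), so {d_n} ⊂ sigma(M); the spectrum is closed, so its closure is too; and for lambda not in the closure, (M - lambda I) has bounded inverse (the diagonal entries 1/(d_n - lambda) are bounded). For our sequence d_n = 4 - 4/n, n = 1, 2, 3, ...:
  - {d_n} = {4 - 4/n : n ≥ 1}; the only limit point is 4
  - closure = {4 - 4/n : n ≥ 1} ∪ {4}
For the norm: a diagonal operator has ||M|| = sup_n |d_n|. Here d_n = 4 - 4/n increases monotonically from d_1 = 0 toward 4, with all terms in [0, 4); so sup_n |d_n| = 4 (the supremum is the limit, not attained). So ||M|| = 4.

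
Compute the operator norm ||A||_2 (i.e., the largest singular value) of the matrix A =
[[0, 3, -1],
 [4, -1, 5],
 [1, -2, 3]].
||A||_2 ≈ 7.4855 (= sqrt(largest eigenvalue of A^T A))

||A||_2 = sigma_max(A) = sqrt(lambda_max(A^T A)). Form the symmetric matrix M = A^T A =
[[17, -6, 23],
 [-6, 14, -14],
 [23, -14, 35]].
Its characteristic polynomial (trace, sum of principal 2x2 minors, determinant of M give the coefficients) is
  p(λ) = det(λ I - M) = λ^3 - 66λ^2 + 562λ - 196.
No integer candidate from the rational root theorem (±divisors of 196) is a root, so the roots are irrational. The cubic discriminant is Δ = 570225632 > 0, so there are three distinct real roots. p(0) = -196 and p(1) = 301 have opposite signs, so a root lies in (0, 1); Newton's method refines it to λ ≈ 0.3642. p(9) = 245 and p(10) = -176 have opposite signs, so a root lies in (9, 10); Newton's method refines it to λ ≈ 9.6032. p(56) = -84 and p(57) = 2597 have opposite signs, so a root lies in (56, 57); Newton's method refines it to λ ≈ 56.0325. Check (Vieta): the three roots sum to 66, matching tr M = 66.
So the eigenvalues of A^T A are ≈ 0.3642, 9.6032, 56.0325 (all ≥ 0, as they must be for A^T A). The largest is λ_max ≈ 56.0325, hence ||A||_2 = sqrt(λ_max) ≈ 7.4855.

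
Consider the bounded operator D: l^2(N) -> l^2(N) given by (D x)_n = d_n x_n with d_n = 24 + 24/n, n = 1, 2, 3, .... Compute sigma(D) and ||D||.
sigma(D) = {24 + 24/n : n ≥ 1} ∪ {24}; ||D|| = 48

A bounded diagonal operator on l^2 with diagonal entries d_n has spectrum equal to the closure of {d_n : n ≥ 1}: every d_n is an eigenvalue (with eigenvector e_n), so {d_n} ⊂ sigma(D); the spectrum is closed, so its closure is too; and for lambda not in the closure, (D - lambda I) has bounded inverse (the diagonal entries 1/(d_n - lambda) are bounded). For our sequence d_n = 24 + 24/n, n = 1, 2, 3, ...:
  - {d_n} = {24 + 24/n : n ≥ 1}; the only limit point is 24
  - closure = {24 + 24/n : n ≥ 1} ∪ {24}
For the norm: a diagonal operator has ||D|| = sup_n |d_n|. Here d_n = 24 + 24/n is positive and decreasing, so sup_n |d_n| = d_1 = 24 + 24 = 48. So ||D|| = 48.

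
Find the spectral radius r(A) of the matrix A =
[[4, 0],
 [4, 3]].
r(A) = 4

The eigenvalues of A are the roots of its characteristic polynomial. With M = A (coefficients from the trace and determinant):
  p(λ) = det(λ I - M) = λ^2 - 7λ + 12.
For λ^2 - 7λ + 12 the discriminant is 1. It is a perfect square (1^2), so the roots are rational: λ = (7 ± 1)/2 = 4, 3.
Thus the eigenvalues (to 4 decimals) are 4 (modulus 4); 3 (modulus 3). The spectral radius is the largest modulus: r(A) = 4. (Cross-check: r(A) ≤ ||A||_2 ≈ 6.0927; equality holds whenever A is normal, though it can also hold for some non-normal A.)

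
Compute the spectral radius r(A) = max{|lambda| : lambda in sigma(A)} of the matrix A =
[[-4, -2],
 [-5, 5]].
r(A) = 6

The eigenvalues of A are the roots of its characteristic polynomial. With M = A (coefficients from the trace and determinant):
  p(λ) = det(λ I - M) = λ^2 - λ - 30.
For λ^2 - λ - 30 the discriminant is 121. It is a perfect square (11^2), so the roots are rational: λ = (1 ± 11)/2 = 6, -5.
Thus the eigenvalues (to 4 decimals) are 6 (modulus 6); -5 (modulus 5). The spectral radius is the largest modulus: r(A) = 6. (Cross-check: r(A) ≤ ||A||_2 ≈ 7.282; equality holds whenever A is normal, though it can also hold for some non-normal A.)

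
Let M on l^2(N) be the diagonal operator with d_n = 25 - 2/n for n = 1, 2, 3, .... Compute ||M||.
||M|| = 25

For a diagonal operator on l^2 with entries d_n, ||M|| = sup_n |d_n|. Here d_1 = 23, d_2 = 24, ..., and d_n = 25 - 2/n increases monotonically toward 25. All terms lie in [23, 25), so |d_n| = d_n and the supremum is the limit 25, which is not attained by any individual d_n. Hence ||M|| = 25.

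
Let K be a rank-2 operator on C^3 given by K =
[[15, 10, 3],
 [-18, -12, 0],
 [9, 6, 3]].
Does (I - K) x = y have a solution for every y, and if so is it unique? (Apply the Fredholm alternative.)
(I - K) is invertible (det(I - K) = -23 ≠ 0), so for every y in C^3 the equation (I - K) x = y has a unique solution.

K has rank 2 and factors as K = U V^T = u1 v1^T + u2 v2^T with u1 = (2, -3, 1), v1 = (3, 2, -3), u2 = (3, -3, 2), v2 = (3, 2, 3) (multiplying out reproduces the displayed K). The nonzero eigenvalues of U V^T coincide with those of the 2 x 2 matrix G = V^T U = [[v1·u1, v1·u2], [v2·u1, v2·u2]] = [[-3, -3], [3, 9]], and by the Sylvester determinant identity det(I_3 - U V^T) = det(I_2 - V^T U) = det([[4, 3], [-3, -8]]) = (4)(-8) - (3)(-3) = -23. (Direct check: I - K =
[[-14, -10, -3],
 [18, 13, 0],
 [-9, -6, -2]]
has determinant -23.) The finite-dimensional Fredholm alternative says: either (I - K) is invertible, or ker(I - K) ≠ {0} and then range(I - K) = ker((I - K)^*)^⊥, with dim ker(I - K) = dim ker((I - K)^*). Since det(I - K) ≠ 0, 1 is not an eigenvalue of K and ker(I - K) = {0}, so we are in the first case: for every y there is a unique x = (I - K)^(-1) y. (Explicitly, by the Woodbury identity, (I - U V^T)^(-1) = I + U (I_2 - G)^(-1) V^T.)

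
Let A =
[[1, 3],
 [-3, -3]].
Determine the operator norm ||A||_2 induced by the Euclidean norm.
||A||_2 = sqrt((28 + sqrt(640))/2) ≈ 5.1623 (= sqrt(largest eigenvalue of A^T A))

||A||_2 = sigma_max(A) = sqrt(lambda_max(A^T A)). Form the symmetric matrix M = A^T A =
[[10, 12],
 [12, 18]].
Its characteristic polynomial (trace, determinant of M give the coefficients) is
  p(λ) = det(λ I - M) = λ^2 - 28λ + 36.
For λ^2 - 28λ + 36 the discriminant is 640. It is nonnegative but not a perfect square, so the roots are real and irrational: λ = (28 ± sqrt(640))/2 ≈ 26.6491, 1.3509.
So the eigenvalues of A^T A are ≈ 1.3509, 26.6491 (all ≥ 0, as they must be for A^T A). The largest is λ_max = (28 + sqrt(640))/2 ≈ 26.6491, hence ||A||_2 = sqrt(λ_max) = sqrt((28 + sqrt(640))/2) ≈ 5.1623.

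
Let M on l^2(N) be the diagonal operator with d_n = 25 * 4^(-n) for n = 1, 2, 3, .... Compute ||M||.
||M|| = 25/4 (attained at n = 1)

For M diagonal, ||M|| = sup_n |d_n|. The sequence d_n = 25 * 4^(-n) is positive and strictly decreasing (ratio 4^(-1) < 1), so the supremum is d_1 = 25/4. Hence ||M|| = 25/4.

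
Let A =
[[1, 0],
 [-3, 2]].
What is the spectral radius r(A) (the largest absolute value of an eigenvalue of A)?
r(A) = 2

The eigenvalues of A are the roots of its characteristic polynomial. With M = A (coefficients from the trace and determinant):
  p(λ) = det(λ I - M) = λ^2 - 3λ + 2.
For λ^2 - 3λ + 2 the discriminant is 1. It is a perfect square (1^2), so the roots are rational: λ = (3 ± 1)/2 = 2, 1.
Thus the eigenvalues (to 4 decimals) are 2 (modulus 2); 1 (modulus 1). The spectral radius is the largest modulus: r(A) = 2. (Cross-check: r(A) ≤ ||A||_2 ≈ 3.7025; equality holds whenever A is normal, though it can also hold for some non-normal A.)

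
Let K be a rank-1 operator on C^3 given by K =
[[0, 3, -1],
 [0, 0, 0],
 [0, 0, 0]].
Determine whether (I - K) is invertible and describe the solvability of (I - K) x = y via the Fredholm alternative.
(I - K) is invertible (det(I - K) = 1 ≠ 0), so for every y in C^3 the equation (I - K) x = y has a unique solution.

K has rank 1, so it is an outer product K = u v^T: every row of K is a multiple of one row vector. Reading off the entries, u = (1, 0, 0) and v = (0, 3, -1) (row i of K equals u_i·v^T). A rank-one matrix u v^T satisfies K u = u (v·u) and kills the (2)-dimensional subspace v^⊥, so its characteristic polynomial is lambda^2 (lambda - v·u) with v·u = tr K = 0. Hence the eigenvalues of I - K are 1 (multiplicity 2) and 1 - (0) = 1, so det(I - K) = 1. (Direct check: I - K =
[[1, -3, 1],
 [0, 1, 0],
 [0, 0, 1]]
has determinant 1.) The finite-dimensional Fredholm alternative says: either (I - K) is invertible, or ker(I - K) ≠ {0} and then range(I - K) = ker((I - K)^*)^⊥, with dim ker(I - K) = dim ker((I - K)^*). Since det(I - K) ≠ 0, 1 is not an eigenvalue of K and ker(I - K) = {0}, so we are in the first case: for every y there is a unique x = (I - K)^(-1) y. Explicitly, by the Sherman–Morrison formula, (I - u v^T)^(-1) = I + u v^T/(1 - v·u), i.e. (I - K)^(-1) = I + K.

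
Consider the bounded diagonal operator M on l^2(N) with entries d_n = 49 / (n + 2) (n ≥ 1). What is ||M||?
||M|| = 49/3 (attained at n = 1)

For M diagonal, ||M|| = sup_n |d_n| = sup_n 49/(n + 2). This is positive and strictly decreasing in n, so the supremum is attained at n = 1: d_1 = 49/(1 + 2) = 49/3. Hence ||M|| = 49/3.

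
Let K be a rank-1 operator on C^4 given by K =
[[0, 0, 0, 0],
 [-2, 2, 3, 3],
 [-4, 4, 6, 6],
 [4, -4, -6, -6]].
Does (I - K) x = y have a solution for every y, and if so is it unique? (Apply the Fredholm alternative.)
(I - K) is invertible (det(I - K) = -1 ≠ 0), so for every y in C^4 the equation (I - K) x = y has a unique solution.

K has rank 1, so it is an outer product K = u v^T: every row of K is a multiple of one row vector. Reading off the entries, u = (0, 1, 2, -2) and v = (-2, 2, 3, 3) (row i of K equals u_i·v^T). A rank-one matrix u v^T satisfies K u = u (v·u) and kills the (3)-dimensional subspace v^⊥, so its characteristic polynomial is lambda^3 (lambda - v·u) with v·u = tr K = 2. Hence the eigenvalues of I - K are 1 (multiplicity 3) and 1 - (2) = -1, so det(I - K) = -1. (Direct check: I - K =
[[1, 0, 0, 0],
 [2, -1, -3, -3],
 [4, -4, -5, -6],
 [-4, 4, 6, 7]]
has determinant -1.) The finite-dimensional Fredholm alternative says: either (I - K) is invertible, or ker(I - K) ≠ {0} and then range(I - K) = ker((I - K)^*)^⊥, with dim ker(I - K) = dim ker((I - K)^*). Since det(I - K) ≠ 0, 1 is not an eigenvalue of K and ker(I - K) = {0}, so we are in the first case: for every y there is a unique x = (I - K)^(-1) y. Explicitly, by the Sherman–Morrison formula, (I - u v^T)^(-1) = I + u v^T/(1 - v·u), i.e. (I - K)^(-1) = I - K.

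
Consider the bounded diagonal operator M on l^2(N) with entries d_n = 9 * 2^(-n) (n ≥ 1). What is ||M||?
||M|| = 9/2 (attained at n = 1)

For M diagonal, ||M|| = sup_n |d_n|. The sequence d_n = 9 * 2^(-n) is positive and strictly decreasing (ratio 2^(-1) < 1), so the supremum is d_1 = 9/2. Hence ||M|| = 9/2.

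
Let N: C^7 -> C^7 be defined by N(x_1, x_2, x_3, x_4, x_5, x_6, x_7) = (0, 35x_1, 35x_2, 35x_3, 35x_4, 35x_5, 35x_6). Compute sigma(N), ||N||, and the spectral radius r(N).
sigma(N) = {0}; ||N|| = 35; r(N) = 0. (N is nilpotent with N^7 = 0.)

On C^7, N is a strictly lower-triangular matrix with 35 on the subdiagonal and zeros elsewhere, so its characteristic polynomial is lambda^7 and every eigenvalue is 0: sigma(N) = {0}. For the operator norm, N e_i = 35e_{i+1} for i = 1, ..., 6 and N e_7 = 0, so the singular values of N are 35 (with multiplicity 6) and 0; hence ||N|| = 35. The spectral radius r(N) = max|lambda| = 0. Note ||N|| > r(N) — characteristic of non-normal nilpotent operators. Indeed N^7 = 0.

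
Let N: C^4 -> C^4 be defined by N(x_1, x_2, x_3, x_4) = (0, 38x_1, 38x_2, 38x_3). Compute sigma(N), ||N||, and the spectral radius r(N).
sigma(N) = {0}; ||N|| = 38; r(N) = 0. (N is nilpotent with N^4 = 0.)

On C^4, N is a strictly lower-triangular matrix with 38 on the subdiagonal and zeros elsewhere, so its characteristic polynomial is lambda^4 and every eigenvalue is 0: sigma(N) = {0}. For the operator norm, N e_i = 38e_{i+1} for i = 1, ..., 3 and N e_4 = 0, so the singular values of N are 38 (with multiplicity 3) and 0; hence ||N|| = 38. The spectral radius r(N) = max|lambda| = 0. Note ||N|| > r(N) — characteristic of non-normal nilpotent operators. Indeed N^4 = 0.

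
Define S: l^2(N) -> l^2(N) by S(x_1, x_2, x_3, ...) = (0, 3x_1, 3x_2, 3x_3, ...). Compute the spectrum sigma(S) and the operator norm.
sigma(S) = closed disk {z in C : |z| ≤ 3}; ||S|| = 3

Note S = 3·U where U is the unit right shift (U x)_k = x_{k-1} (with x_0 := 0); so ||S|| = 3||U|| and sigma(S) = 3·sigma(U). ||S x||^2 = sum_{k≥1} |3x_k|^2 = 9||x||^2, so ||S|| = 3 and sigma(S) ⊂ {|z| ≤ 3}. For any |lambda| < 3, the equation (S - lambda I) x = 0 forces x_1 = 0, then 3x_k = lambda x_{k+1} ⇒ x = 0, so S has no eigenvalues. But (S - lambda I) is not surjective for |lambda| < 3: solving (S - lambda I) x = e_1 would require x_n proportional to (lambda/3)^(-n), which is not in l^2. So every |lambda| < 3 lies in the residual spectrum. The boundary |lambda| = 3 is in the approximate point spectrum (the spectrum is closed). Hence sigma(S) is the closed disk of radius 3.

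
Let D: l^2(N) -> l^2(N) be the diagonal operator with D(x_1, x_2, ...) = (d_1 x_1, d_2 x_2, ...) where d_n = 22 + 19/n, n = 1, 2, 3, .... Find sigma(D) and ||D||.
sigma(D) = {22 + 19/n : n ≥ 1} ∪ {22}; ||D|| = 41

A bounded diagonal operator on l^2 with diagonal entries d_n has spectrum equal to the closure of {d_n : n ≥ 1}: every d_n is an eigenvalue (with eigenvector e_n), so {d_n} ⊂ sigma(D); the spectrum is closed, so its closure is too; and for lambda not in the closure, (D - lambda I) has bounded inverse (the diagonal entries 1/(d_n - lambda) are bounded). For our sequence d_n = 22 + 19/n, n = 1, 2, 3, ...:
  - {d_n} = {22 + 19/n : n ≥ 1}; the only limit point is 22
  - closure = {22 + 19/n : n ≥ 1} ∪ {22}
For the norm: a diagonal operator has ||D|| = sup_n |d_n|. Here d_n = 22 + 19/n is positive and decreasing, so sup_n |d_n| = d_1 = 22 + 19 = 41. So ||D|| = 41.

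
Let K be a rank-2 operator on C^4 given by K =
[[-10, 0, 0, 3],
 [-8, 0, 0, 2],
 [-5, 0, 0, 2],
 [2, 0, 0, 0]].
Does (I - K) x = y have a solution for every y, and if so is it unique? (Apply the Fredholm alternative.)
(I - K) is invertible (det(I - K) = 5 ≠ 0), so for every y in C^4 the equation (I - K) x = y has a unique solution.

K has rank 2 and factors as K = U V^T = u1 v1^T + u2 v2^T with u1 = (-1, -2, 1, 2), v1 = (1, 0, 0, 0), u2 = (-3, -2, -2, 0), v2 = (3, 0, 0, -1) (multiplying out reproduces the displayed K). The nonzero eigenvalues of U V^T coincide with those of the 2 x 2 matrix G = V^T U = [[v1·u1, v1·u2], [v2·u1, v2·u2]] = [[-1, -3], [-5, -9]], and by the Sylvester determinant identity det(I_4 - U V^T) = det(I_2 - V^T U) = det([[2, 3], [5, 10]]) = (2)(10) - (3)(5) = 5. (Direct check: I - K =
[[11, 0, 0, -3],
 [8, 1, 0, -2],
 [5, 0, 1, -2],
 [-2, 0, 0, 1]]
has determinant 5.) The finite-dimensional Fredholm alternative says: either (I - K) is invertible, or ker(I - K) ≠ {0} and then range(I - K) = ker((I - K)^*)^⊥, with dim ker(I - K) = dim ker((I - K)^*). Since det(I - K) ≠ 0, 1 is not an eigenvalue of K and ker(I - K) = {0}, so we are in the first case: for every y there is a unique x = (I - K)^(-1) y. (Explicitly, by the Woodbury identity, (I - U V^T)^(-1) = I + U (I_2 - G)^(-1) V^T.)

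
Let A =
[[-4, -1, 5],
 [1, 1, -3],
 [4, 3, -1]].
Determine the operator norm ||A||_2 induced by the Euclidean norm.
||A||_2 ≈ 8.2398 (= sqrt(largest eigenvalue of A^T A))

||A||_2 = sigma_max(A) = sqrt(lambda_max(A^T A)). Form the symmetric matrix M = A^T A =
[[33, 17, -27],
 [17, 11, -11],
 [-27, -11, 35]].
Its characteristic polynomial (trace, sum of principal 2x2 minors, determinant of M give the coefficients) is
  p(λ) = det(λ I - M) = λ^3 - 79λ^2 + 764λ - 676.
No integer candidate from the rational root theorem (±divisors of 676) is a root, so the roots are irrational. The cubic discriminant is Δ = 1247967760 > 0, so there are three distinct real roots. p(0) = -676 and p(1) = 10 have opposite signs, so a root lies in (0, 1); Newton's method refines it to λ ≈ 0.9836. p(10) = 64 and p(11) = -500 have opposite signs, so a root lies in (10, 11); Newton's method refines it to λ ≈ 10.1226. p(67) = -3356 and p(68) = 412 have opposite signs, so a root lies in (67, 68); Newton's method refines it to λ ≈ 67.8938. Check (Vieta): the three roots sum to 79, matching tr M = 79.
So the eigenvalues of A^T A are ≈ 0.9836, 10.1226, 67.8938 (all ≥ 0, as they must be for A^T A). The largest is λ_max ≈ 67.8938, hence ||A||_2 = sqrt(λ_max) ≈ 8.2398.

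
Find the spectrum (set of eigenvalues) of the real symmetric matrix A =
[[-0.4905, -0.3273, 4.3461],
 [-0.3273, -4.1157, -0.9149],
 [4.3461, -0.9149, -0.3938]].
sigma(A) ≈ {-5, -4, 4}

A is real symmetric, so its spectrum consists of real eigenvalues. Expanding the characteristic polynomial of the displayed matrix gives
  det(λ I - A) = p(λ) = λ^3 + (5)λ^2 + (-16)λ + (-80).
Solving p(λ) = 0 yields eigenvalues ≈ -5, -4, 4. (A is shown rounded to 4 decimals, so these recover the underlying integer eigenvalues to within that precision.)
Verification: the trace of A = -5 equals the sum of eigenvalues -5, and det(A) ≈ 80.0004 matches the eigenvalue product 80.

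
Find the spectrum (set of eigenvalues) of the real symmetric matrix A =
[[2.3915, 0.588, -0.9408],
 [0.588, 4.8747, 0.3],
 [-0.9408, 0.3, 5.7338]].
sigma(A) ≈ {2, 5, 6}

A is real symmetric, so its spectrum consists of real eigenvalues. Expanding the characteristic polynomial of the displayed matrix gives
  det(λ I - A) = p(λ) = λ^3 + (-13)λ^2 + (52)λ + (-60).
Solving p(λ) = 0 yields eigenvalues ≈ 2, 5, 6. (A is shown rounded to 4 decimals, so these recover the underlying integer eigenvalues to within that precision.)
Verification: the trace of A = 13 equals the sum of eigenvalues 13, and det(A) ≈ 59.9996 matches the eigenvalue product 60.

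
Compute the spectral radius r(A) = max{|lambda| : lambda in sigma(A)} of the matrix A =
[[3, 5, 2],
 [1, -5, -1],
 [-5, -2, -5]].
r(A) ≈ 4.9115

The eigenvalues of A are the roots of its characteristic polynomial. With M = A (coefficients from the trace, the sum of principal 2x2 minors, and det A):
  p(λ) = det(λ I - M) = λ^3 + 7λ^2 - 2λ - 65.
No integer candidate from the rational root theorem (±divisors of 65) is a root, so the roots are irrational. The cubic discriminant is Δ = -8287 < 0, so there is one real root and a complex-conjugate pair. p(2) = -33 and p(3) = 19 have opposite signs, so a root lies in (2, 3); Newton's method refines it to λ ≈ 2.6946. Dividing out (λ - (2.6946)) leaves approximately λ^2 + 9.6946λ + 24.1226. For λ^2 + 9.6946λ + 24.1226 the discriminant is -2.5059. It is negative, so the remaining roots are the complex-conjugate pair λ ≈ -4.8473 ± 0.7915i. Their product equals the constant term, so |λ|^2 ≈ 24.1226 and |λ| ≈ 4.9115.
Thus the eigenvalues (to 4 decimals) are 2.6946 (modulus 2.6946); -4.8473 ± 0.7915i (modulus 4.9115). The spectral radius is the largest modulus: r(A) ≈ 4.9115. (Cross-check: r(A) ≤ ||A||_2 ≈ 9.5055; equality holds whenever A is normal, though it can also hold for some non-normal A.)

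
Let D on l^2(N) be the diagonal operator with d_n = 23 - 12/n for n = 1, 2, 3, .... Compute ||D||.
||D|| = 23

For a diagonal operator on l^2 with entries d_n, ||D|| = sup_n |d_n|. Here d_1 = 11, d_2 = 17, ..., and d_n = 23 - 12/n increases monotonically toward 23. All terms lie in [11, 23), so |d_n| = d_n and the supremum is the limit 23, which is not attained by any individual d_n. Hence ||D|| = 23.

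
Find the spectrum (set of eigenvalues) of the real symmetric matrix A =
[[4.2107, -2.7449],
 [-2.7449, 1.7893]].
sigma(A) ≈ {0, 6}

A is real symmetric, so its spectrum consists of real eigenvalues. Expanding the characteristic polynomial of the displayed matrix gives
  det(λ I - A) = p(λ) = λ^2 + (-6)λ + (0).
Solving p(λ) = 0 yields eigenvalues ≈ 0, 6. (A is shown rounded to 4 decimals, so these recover the underlying integer eigenvalues to within that precision.)
Verification: the trace of A = 6 equals the sum of eigenvalues 6, and det(A) ≈ -0.0003 matches the eigenvalue product 0.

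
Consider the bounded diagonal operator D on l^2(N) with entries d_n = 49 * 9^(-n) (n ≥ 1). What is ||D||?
||D|| = 49/9 (attained at n = 1)

For D diagonal, ||D|| = sup_n |d_n|. The sequence d_n = 49 * 9^(-n) is positive and strictly decreasing (ratio 9^(-1) < 1), so the supremum is d_1 = 49/9. Hence ||D|| = 49/9.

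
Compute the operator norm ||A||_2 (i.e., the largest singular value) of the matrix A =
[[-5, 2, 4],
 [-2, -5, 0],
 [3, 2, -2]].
||A||_2 ≈ 7.5366 (= sqrt(largest eigenvalue of A^T A))

||A||_2 = sigma_max(A) = sqrt(lambda_max(A^T A)). Form the symmetric matrix M = A^T A =
[[38, 6, -26],
 [6, 33, 4],
 [-26, 4, 20]].
Its characteristic polynomial (trace, sum of principal 2x2 minors, determinant of M give the coefficients) is
  p(λ) = det(λ I - M) = λ^3 - 91λ^2 + 1946λ - 196.
No integer candidate from the rational root theorem (±divisors of 196) is a root, so the roots are irrational. The cubic discriminant is Δ = 1915019764 > 0, so there are three distinct real roots. p(0) = -196 and p(1) = 1660 have opposite signs, so a root lies in (0, 1); Newton's method refines it to λ ≈ 0.1012. p(34) = 76 and p(35) = -686 have opposite signs, so a root lies in (34, 35); Newton's method refines it to λ ≈ 34.0983. p(56) = -980 and p(57) = 260 have opposite signs, so a root lies in (56, 57); Newton's method refines it to λ ≈ 56.8005. Check (Vieta): the three roots sum to 91, matching tr M = 91.
So the eigenvalues of A^T A are ≈ 0.1012, 34.0983, 56.8005 (all ≥ 0, as they must be for A^T A). The largest is λ_max ≈ 56.8005, hence ||A||_2 = sqrt(λ_max) ≈ 7.5366.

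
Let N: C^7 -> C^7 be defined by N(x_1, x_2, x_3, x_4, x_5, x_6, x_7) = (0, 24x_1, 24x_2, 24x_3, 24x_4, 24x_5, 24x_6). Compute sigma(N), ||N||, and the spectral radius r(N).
sigma(N) = {0}; ||N|| = 24; r(N) = 0. (N is nilpotent with N^7 = 0.)

On C^7, N is a strictly lower-triangular matrix with 24 on the subdiagonal and zeros elsewhere, so its characteristic polynomial is lambda^7 and every eigenvalue is 0: sigma(N) = {0}. For the operator norm, N e_i = 24e_{i+1} for i = 1, ..., 6 and N e_7 = 0, so the singular values of N are 24 (with multiplicity 6) and 0; hence ||N|| = 24. The spectral radius r(N) = max|lambda| = 0. Note ||N|| > r(N) — characteristic of non-normal nilpotent operators. Indeed N^7 = 0.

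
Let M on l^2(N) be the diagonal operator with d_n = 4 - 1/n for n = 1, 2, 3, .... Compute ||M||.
||M|| = 4

For a diagonal operator on l^2 with entries d_n, ||M|| = sup_n |d_n|. Here d_1 = 3, d_2 = 7/2, ..., and d_n = 4 - 1/n increases monotonically toward 4. All terms lie in [3, 4), so |d_n| = d_n and the supremum is the limit 4, which is not attained by any individual d_n. Hence ||M|| = 4.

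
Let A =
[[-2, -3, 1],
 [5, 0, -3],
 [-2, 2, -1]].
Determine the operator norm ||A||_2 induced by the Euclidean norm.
||A||_2 ≈ 6.4178 (= sqrt(largest eigenvalue of A^T A))

||A||_2 = sigma_max(A) = sqrt(lambda_max(A^T A)). Form the symmetric matrix M = A^T A =
[[33, 2, -15],
 [2, 13, -5],
 [-15, -5, 11]].
Its characteristic polynomial (trace, sum of principal 2x2 minors, determinant of M give the coefficients) is
  p(λ) = det(λ I - M) = λ^3 - 57λ^2 + 681λ - 1225.
No integer candidate from the rational root theorem (±divisors of 1225) is a root, so the roots are irrational. The cubic discriminant is Δ = 151426800 > 0, so there are three distinct real roots. p(2) = -83 and p(3) = 332 have opposite signs, so a root lies in (2, 3); Newton's method refines it to λ ≈ 2.1821. p(13) = 192 and p(14) = -119 have opposite signs, so a root lies in (13, 14); Newton's method refines it to λ ≈ 13.6296. p(41) = -200 and p(42) = 917 have opposite signs, so a root lies in (41, 42); Newton's method refines it to λ ≈ 41.1882. Check (Vieta): the three roots sum to 57, matching tr M = 57.
So the eigenvalues of A^T A are ≈ 2.1821, 13.6296, 41.1882 (all ≥ 0, as they must be for A^T A). The largest is λ_max ≈ 41.1882, hence ||A||_2 = sqrt(λ_max) ≈ 6.4178.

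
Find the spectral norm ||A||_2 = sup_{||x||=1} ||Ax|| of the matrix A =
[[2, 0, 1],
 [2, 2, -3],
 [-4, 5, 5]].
||A||_2 ≈ 8.33 (= sqrt(largest eigenvalue of A^T A))

||A||_2 = sigma_max(A) = sqrt(lambda_max(A^T A)). Form the symmetric matrix M = A^T A =
[[24, -16, -24],
 [-16, 29, 19],
 [-24, 19, 35]].
Its characteristic polynomial (trace, sum of principal 2x2 minors, determinant of M give the coefficients) is
  p(λ) = det(λ I - M) = λ^3 - 88λ^2 + 1358λ - 4624.
No integer candidate from the rational root theorem (±divisors of 4624) is a root, so the roots are irrational. The cubic discriminant is Δ = 1028460832 > 0, so there are three distinct real roots. p(4) = -536 and p(5) = 91 have opposite signs, so a root lies in (4, 5); Newton's method refines it to λ ≈ 4.8389. p(13) = 355 and p(14) = -116 have opposite signs, so a root lies in (13, 14); Newton's method refines it to λ ≈ 13.7714. p(69) = -1381 and p(70) = 2236 have opposite signs, so a root lies in (69, 70); Newton's method refines it to λ ≈ 69.3897. Check (Vieta): the three roots sum to 88, matching tr M = 88.
So the eigenvalues of A^T A are ≈ 4.8389, 13.7714, 69.3897 (all ≥ 0, as they must be for A^T A). The largest is λ_max ≈ 69.3897, hence ||A||_2 = sqrt(λ_max) ≈ 8.33.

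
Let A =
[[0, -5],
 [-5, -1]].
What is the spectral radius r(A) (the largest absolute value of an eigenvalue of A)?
r(A) = (1 + sqrt(101))/2 ≈ 5.5249

The eigenvalues of A are the roots of its characteristic polynomial. With M = A (coefficients from the trace and determinant):
  p(λ) = det(λ I - M) = λ^2 + λ - 25.
For λ^2 + λ - 25 the discriminant is 101. It is nonnegative but not a perfect square, so the roots are real and irrational: λ = (-1 ± sqrt(101))/2 ≈ 4.5249, -5.5249.
Thus the eigenvalues (to 4 decimals) are 4.5249 (modulus 4.5249); -5.5249 (modulus 5.5249). The spectral radius is the largest modulus: r(A) = (1 + sqrt(101))/2 ≈ 5.5249. (Cross-check: r(A) ≤ ||A||_2 ≈ 5.5249; equality holds whenever A is normal, though it can also hold for some non-normal A.)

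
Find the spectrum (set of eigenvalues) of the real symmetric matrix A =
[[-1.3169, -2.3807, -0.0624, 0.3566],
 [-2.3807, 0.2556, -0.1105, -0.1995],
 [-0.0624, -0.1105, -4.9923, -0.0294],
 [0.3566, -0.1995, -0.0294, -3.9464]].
sigma(A) ≈ {-5, -4, -3, 2}

A is real symmetric, so its spectrum consists of real eigenvalues. Expanding the characteristic polynomial of the displayed matrix gives
  det(λ I - A) = p(λ) = λ^4 + (10)λ^3 + (23)λ^2 + (-34)λ + (-120.0018).
Solving p(λ) = 0 yields eigenvalues ≈ -5, -4, -3, 2. (A is shown rounded to 4 decimals, so these recover the underlying integer eigenvalues to within that precision.)
Verification: the trace of A = -10 equals the sum of eigenvalues -10, and det(A) ≈ -120.0018 matches the eigenvalue product -120.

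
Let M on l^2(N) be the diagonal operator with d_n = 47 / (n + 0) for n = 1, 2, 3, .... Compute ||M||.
||M|| = 47 (attained at n = 1)

For M diagonal, ||M|| = sup_n |d_n| = sup_n 47/(n + 0). This is positive and strictly decreasing in n, so the supremum is attained at n = 1: d_1 = 47/(1 + 0) = 47. Hence ||M|| = 47.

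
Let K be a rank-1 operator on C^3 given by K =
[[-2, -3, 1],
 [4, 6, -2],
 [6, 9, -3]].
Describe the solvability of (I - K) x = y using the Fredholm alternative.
(I - K) is singular (det(I - K) = 0, i.e. 1 ∈ sigma(K)). (I - K) x = y is solvable iff y ⊥ ker((I - K)^*) = span{(-2, -3, 1)}, i.e. iff -2y_1 - 3y_2 + y_3 = 0. When solvable, the solutions are x = y + c·(1, -2, -3), c arbitrary (ker(I - K) = span{(1, -2, -3)}, dimension 1).

K has rank 1, so it is an outer product K = u v^T: every row of K is a multiple of one row vector. Reading off the entries, u = (1, -2, -3) and v = (-2, -3, 1) (row i of K equals u_i·v^T). A rank-one matrix u v^T satisfies K u = u (v·u) and kills the (2)-dimensional subspace v^⊥, so its characteristic polynomial is lambda^2 (lambda - v·u) with v·u = tr K = 1. Hence the eigenvalues of I - K are 1 (multiplicity 2) and 1 - (1) = 0, so det(I - K) = 0. (Direct check: I - K =
[[3, 3, -1],
 [-4, -5, 2],
 [-6, -9, 4]]
has determinant 0.) So 1 is an eigenvalue of K and (I - K) is not invertible. The finite-dimensional Fredholm alternative says: either (I - K) is invertible, or ker(I - K) ≠ {0} and then range(I - K) = ker((I - K)^*)^⊥, with dim ker(I - K) = dim ker((I - K)^*). We are in the second case, so we need both kernels. Kernel of I - K: (I - K) u = u - u (v·u) = u - u = 0, so ker(I - K) = span{u} = span{(1, -2, -3)} (it is exactly 1-dimensional because rank(I - K) = 2). Kernel of the adjoint: K is real, so (I - K)^* = I - K^T = I - v u^T, and (I - v u^T) v = v - v (u·v) = 0; hence ker((I - K)^*) = span{v} = span{(-2, -3, 1)}. Therefore (I - K) x = y is solvable iff <y, v> = 0, i.e. iff -2y_1 - 3y_2 + y_3 = 0. When this holds, K y = u (v·y) = 0, so (I - K) y = y and x = y is a particular solution; the full solution set is the line x = y + c·u = y + c·(1, -2, -3), c ∈ C.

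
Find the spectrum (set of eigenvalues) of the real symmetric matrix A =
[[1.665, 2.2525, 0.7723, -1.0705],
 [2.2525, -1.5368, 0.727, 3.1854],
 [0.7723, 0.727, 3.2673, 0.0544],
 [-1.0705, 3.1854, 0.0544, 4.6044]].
sigma(A) ≈ {-4, 2, 4, 6}

A is real symmetric, so its spectrum consists of real eigenvalues. Expanding the characteristic polynomial of the displayed matrix gives
  det(λ I - A) = p(λ) = λ^4 + (-8)λ^3 + (-4)λ^2 + (127.9965)λ + (-191.9904).
Solving p(λ) = 0 yields eigenvalues ≈ -4, 2, 4, 6. (A is shown rounded to 4 decimals, so these recover the underlying integer eigenvalues to within that precision.)
Verification: the trace of A = 8 equals the sum of eigenvalues 8, and det(A) ≈ -191.9904 matches the eigenvalue product -192.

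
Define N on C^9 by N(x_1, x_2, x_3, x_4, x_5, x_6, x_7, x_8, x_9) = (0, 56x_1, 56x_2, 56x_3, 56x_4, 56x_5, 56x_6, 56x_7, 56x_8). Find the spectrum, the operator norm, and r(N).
sigma(N) = {0}; ||N|| = 56; r(N) = 0. (N is nilpotent with N^9 = 0.)

On C^9, N is a strictly lower-triangular matrix with 56 on the subdiagonal and zeros elsewhere, so its characteristic polynomial is lambda^9 and every eigenvalue is 0: sigma(N) = {0}. For the operator norm, N e_i = 56e_{i+1} for i = 1, ..., 8 and N e_9 = 0, so the singular values of N are 56 (with multiplicity 8) and 0; hence ||N|| = 56. The spectral radius r(N) = max|lambda| = 0. Note ||N|| > r(N) — characteristic of non-normal nilpotent operators. Indeed N^9 = 0.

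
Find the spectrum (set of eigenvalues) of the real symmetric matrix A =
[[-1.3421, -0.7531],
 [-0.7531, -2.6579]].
sigma(A) ≈ {-3, -1}

A is real symmetric, so its spectrum consists of real eigenvalues. Expanding the characteristic polynomial of the displayed matrix gives
  det(λ I - A) = p(λ) = λ^2 + (4)λ + (3).
Solving p(λ) = 0 yields eigenvalues ≈ -3, -1. (A is shown rounded to 4 decimals, so these recover the underlying integer eigenvalues to within that precision.)
Verification: the trace of A = -4 equals the sum of eigenvalues -4, and det(A) ≈ 3.0000 matches the eigenvalue product 3.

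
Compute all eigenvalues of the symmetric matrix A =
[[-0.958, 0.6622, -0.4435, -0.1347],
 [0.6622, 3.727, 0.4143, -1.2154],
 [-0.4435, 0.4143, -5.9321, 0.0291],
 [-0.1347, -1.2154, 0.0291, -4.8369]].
sigma(A) ≈ {-6, -5, -1, 4}

A is real symmetric, so its spectrum consists of real eigenvalues. Expanding the characteristic polynomial of the displayed matrix gives
  det(λ I - A) = p(λ) = λ^4 + (8)λ^3 + (-7)λ^2 + (-134)λ + (-120.0022).
Solving p(λ) = 0 yields eigenvalues ≈ -6, -5, -1, 4. (A is shown rounded to 4 decimals, so these recover the underlying integer eigenvalues to within that precision.)
Verification: the trace of A = -8 equals the sum of eigenvalues -8, and det(A) ≈ -120.0022 matches the eigenvalue product -120.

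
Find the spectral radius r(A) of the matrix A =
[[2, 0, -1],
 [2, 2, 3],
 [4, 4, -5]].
r(A) ≈ 6.1083

The eigenvalues of A are the roots of its characteristic polynomial. With M = A (coefficients from the trace, the sum of principal 2x2 minors, and det A):
  p(λ) = det(λ I - M) = λ^3 + λ^2 - 24λ + 44.
No integer candidate from the rational root theorem (±divisors of 44) is a root, so the roots are irrational. The cubic discriminant is Δ = -15584 < 0, so there is one real root and a complex-conjugate pair. p(-7) = -82 and p(-6) = 8 have opposite signs, so a root lies in (-7, -6); Newton's method refines it to λ ≈ -6.1083. Dividing out (λ - (-6.1083)) leaves approximately λ^2 - 5.1083λ + 7.2033. For λ^2 - 5.1083λ + 7.2033 the discriminant is -2.7182. It is negative, so the remaining roots are the complex-conjugate pair λ ≈ 2.5542 ± 0.8243i. Their product equals the constant term, so |λ|^2 ≈ 7.2033 and |λ| ≈ 2.6839.
Thus the eigenvalues (to 4 decimals) are -6.1083 (modulus 6.1083); 2.5542 ± 0.8243i (modulus 2.6839). The spectral radius is the largest modulus: r(A) ≈ 6.1083. (Cross-check: r(A) ≤ ||A||_2 ≈ 7.7526; equality holds whenever A is normal, though it can also hold for some non-normal A.)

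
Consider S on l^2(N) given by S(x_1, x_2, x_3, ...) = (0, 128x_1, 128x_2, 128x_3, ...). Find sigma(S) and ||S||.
sigma(S) = closed disk {z in C : |z| ≤ 128}; ||S|| = 128

Note S = 128·U where U is the unit right shift (U x)_k = x_{k-1} (with x_0 := 0); so ||S|| = 128||U|| and sigma(S) = 128·sigma(U). ||S x||^2 = sum_{k≥1} |128x_k|^2 = 16384||x||^2, so ||S|| = 128 and sigma(S) ⊂ {|z| ≤ 128}. For any |lambda| < 128, the equation (S - lambda I) x = 0 forces x_1 = 0, then 128x_k = lambda x_{k+1} ⇒ x = 0, so S has no eigenvalues. But (S - lambda I) is not surjective for |lambda| < 128: solving (S - lambda I) x = e_1 would require x_n proportional to (lambda/128)^(-n), which is not in l^2. So every |lambda| < 128 lies in the residual spectrum. The boundary |lambda| = 128 is in the approximate point spectrum (the spectrum is closed). Hence sigma(S) is the closed disk of radius 128.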